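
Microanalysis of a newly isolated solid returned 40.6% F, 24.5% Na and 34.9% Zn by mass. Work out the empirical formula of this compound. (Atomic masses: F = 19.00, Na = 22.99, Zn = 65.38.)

F4Na2Zn

Assume 100 g: 40.6 g F, 24.5 g Na, 34.9 g Zn.
n(F) = 40.6/19.00 = 2.137, n(Na) = 24.5/22.99 = 1.066, n(Zn) = 34.9/65.38 = 0.5338
Divide by the smallest (0.5338 mol Zn): F 4.003, Na 1.996, Zn 1.000
→ F4Na2Zn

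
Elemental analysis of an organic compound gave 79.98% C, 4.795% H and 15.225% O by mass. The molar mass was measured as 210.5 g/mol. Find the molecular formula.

C14H10O2

Assume 100 g: 79.98 g C, 4.795 g H, 15.225 g O.
n(C) = 79.98/12.01 = 6.659, n(H) = 4.795/1.008 = 4.757, n(O) = 15.225/16.00 = 0.9516
Divide by the smallest (0.9516 mol O): C 6.998, H 4.999, O 1.000
≈ 7:5:1 → C7H5O
Empirical-formula mass = 105.11 g/mol
n = 210.5 / 105.11 = 2.00 ≈ 2
Molecular formula = (C7H5O)×2 = C14H10O2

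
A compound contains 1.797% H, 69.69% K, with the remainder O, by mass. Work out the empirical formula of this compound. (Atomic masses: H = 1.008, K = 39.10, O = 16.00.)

Assume 100 g: 1.797 g H, 69.69 g K, 28.513 g O.
H: 1.797 g ÷ 1.008 g/mol = 1.783 mol
K: 69.69 g ÷ 39.10 g/mol = 1.782 mol
O: 28.513 g ÷ 16.00 g/mol = 1.782 mol
Smallest is O at 1.782 mol; normalising gives H 1.000, K 1.000, O 1.000
→ HKO

HKO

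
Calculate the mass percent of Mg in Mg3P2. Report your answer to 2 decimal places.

Molar mass = 3(24.31) + 2(30.97) = 134.870 g/mol
Mass of Mg per mole = 3 × 24.31 = 72.930 g
% Mg = 72.930 / 134.870 × 100 = 54.07%

54.07%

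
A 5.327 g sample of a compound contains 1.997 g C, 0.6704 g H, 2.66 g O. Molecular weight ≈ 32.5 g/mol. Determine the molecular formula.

CH4O

n(C) = 1.997/12.01 = 0.1663, n(H) = 0.6704/1.008 = 0.6651, n(O) = 2.66/16.00 = 0.1663
Smallest is O at 0.1663 mol; normalising gives C 1.000, H 4.000, O 1.000
→ CH4O
Empirical-formula mass = 32.04 g/mol
n = 32.5 / 32.04 = 1.01 ≈ 1
Molecular formula = empirical formula = CH4O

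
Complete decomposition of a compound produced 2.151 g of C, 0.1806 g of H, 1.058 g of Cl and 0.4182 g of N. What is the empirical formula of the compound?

C6H6ClN

Moles — C: 2.151 / 12.01 = 0.1791 mol; H: 0.1806 / 1.008 = 0.1792 mol; Cl: 1.058 / 35.45 = 0.02984 mol; N: 0.4182 / 14.01 = 0.02985 mol
Ratios (÷ 0.02984): C 6.001, H 6.003, Cl 1.000, N 1.000
Ratio ≈ 6:6:1:1, so the empirical formula is C6H6ClN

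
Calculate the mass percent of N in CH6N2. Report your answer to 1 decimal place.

Molar mass = 1(12.01) + 6(1.008) + 2(14.01) = 46.078 g/mol
Mass of N per mole = 2 × 14.01 = 28.020 g
% N = 28.020 / 46.078 × 100 = 60.8%

60.8%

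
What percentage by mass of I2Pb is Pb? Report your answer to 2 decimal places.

Molar mass = 2(126.90) + 1(207.2) = 461.000 g/mol
Mass of Pb per mole = 1 × 207.2 = 207.200 g
% Pb = 207.200 / 461.000 × 100 = 44.95%

44.95%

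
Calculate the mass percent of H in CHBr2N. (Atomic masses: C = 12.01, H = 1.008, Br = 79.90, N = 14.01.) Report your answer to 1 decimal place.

0.5%

Molar mass = 1(12.01) + 1(1.008) + 2(79.90) + 1(14.01) = 186.828 g/mol
Mass of H per mole = 1 × 1.008 = 1.008 g
% H = 1.008 / 186.828 × 100 = 0.5%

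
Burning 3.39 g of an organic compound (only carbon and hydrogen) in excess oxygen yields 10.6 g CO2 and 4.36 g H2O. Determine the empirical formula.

mol C = 10.6 / 44.01 = 0.2409; mass C = 0.2409 × 12.01 = 2.893 g
mol H = 2 × (4.36 / 18.02) = 0.4839; mass H = 0.4839 × 1.008 = 0.4878 g
Ratios (÷ 0.2409): C 1.000, H 2.009
≈ 1:2 → CH2

CH2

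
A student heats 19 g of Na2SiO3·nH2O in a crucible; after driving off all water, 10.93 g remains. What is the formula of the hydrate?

Mass of water lost = 19 − 10.93 = 8.07 g → 8.07 / 18.02 = 0.4478 mol H2O
Molar mass of Na2SiO3 = 122.07 g/mol → mol Na2SiO3 = 10.93 / 122.07 = 0.08954
n = 0.4478 / 0.08954 = 5.00 ≈ 5 → Na2SiO3·5H2O

Na2SiO3·5H2O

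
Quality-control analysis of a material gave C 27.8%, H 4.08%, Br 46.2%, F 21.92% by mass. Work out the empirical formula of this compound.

Assume 100 g: 27.8 g C, 4.08 g H, 46.2 g Br, 21.92 g F.
Moles — C: 27.8 / 12.01 = 2.315 mol; H: 4.08 / 1.008 = 4.048 mol; Br: 46.2 / 79.90 = 0.5782 mol; F: 21.92 / 19.00 = 1.154 mol
Ratios (÷ 0.5782): C 4.003, H 7.000, Br 1.000, F 1.995
≈ 4:7:1:2 → C4H7BrF2

C4H7BrF2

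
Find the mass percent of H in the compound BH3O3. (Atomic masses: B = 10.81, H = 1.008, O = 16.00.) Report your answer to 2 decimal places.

4.89%

Molar mass = 1(10.81) + 3(1.008) + 3(16.00) = 61.834 g/mol
Mass of H per mole = 3 × 1.008 = 3.024 g
% H = 3.024 / 61.834 × 100 = 4.89%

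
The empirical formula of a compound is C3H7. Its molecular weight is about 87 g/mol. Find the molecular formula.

Empirical-formula mass = 43.09 g/mol
n = 87 / 43.09 = 2.02 ≈ 2
Molecular formula = (C3H7)2 = C6H14

C6H14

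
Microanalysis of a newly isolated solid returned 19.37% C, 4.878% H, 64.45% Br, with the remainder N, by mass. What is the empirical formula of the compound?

C2H6BrN

Assume 100 g: 19.37 g C, 4.878 g H, 64.45 g Br, 11.302 g N.
n(C) = 19.37/12.01 = 1.613, n(H) = 4.878/1.008 = 4.839, n(Br) = 64.45/79.90 = 0.8066, n(N) = 11.302/14.01 = 0.8067
Ratios (÷ 0.8066): C 1.999, H 5.999, Br 1.000, N 1.000
≈ 2:6:1:1 → C2H6BrN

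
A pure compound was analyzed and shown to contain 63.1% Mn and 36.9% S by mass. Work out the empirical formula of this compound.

MnS

Assume 100 g: 63.1 g Mn, 36.9 g S.
Mn: 63.1 g ÷ 54.94 g/mol = 1.149 mol
S: 36.9 g ÷ 32.07 g/mol = 1.151 mol
Ratios (÷ 1.149): Mn 1.000, S 1.002
→ MnS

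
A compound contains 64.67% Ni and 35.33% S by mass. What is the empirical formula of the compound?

Assume 100 g: 64.67 g Ni, 35.33 g S.
Moles — Ni: 64.67 / 58.69 = 1.102 mol; S: 35.33 / 32.07 = 1.102 mol
Divide by the smallest (1.102 mol S): Ni 1.000, S 1.000
≈ 1:1 → NiS

NiS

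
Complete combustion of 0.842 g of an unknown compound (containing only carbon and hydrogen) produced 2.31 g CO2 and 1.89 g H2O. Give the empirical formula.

CH4

mol C = 2.31 / 44.01 = 0.05249; mass C = 0.05249 × 12.01 = 0.6304 g
mol H = 2 × (1.89 / 18.02) = 0.2098; mass H = 0.2098 × 1.008 = 0.2114 g
Ratios (÷ 0.05249): C 1.000, H 3.996
≈ 1:4 → CH4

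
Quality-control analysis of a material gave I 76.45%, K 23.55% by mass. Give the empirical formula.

Assume 100 g: 76.45 g I, 23.55 g K.
n(I) = 76.45/126.90 = 0.6024, n(K) = 23.55/39.10 = 0.6023
Smallest is K at 0.6023 mol; normalising gives I 1.000, K 1.000
≈ 1:1 → IK

IK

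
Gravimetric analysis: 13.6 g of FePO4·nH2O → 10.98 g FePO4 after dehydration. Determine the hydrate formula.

Mass of water lost = 13.6 − 10.98 = 2.62 g → 2.62 / 18.02 = 0.1454 mol H2O
Molar mass of FePO4 = 150.82 g/mol → mol FePO4 = 10.98 / 150.82 = 0.0728
n = 0.1454 / 0.0728 = 2.00 ≈ 2 → FePO4·2H2O

FePO4·2H2O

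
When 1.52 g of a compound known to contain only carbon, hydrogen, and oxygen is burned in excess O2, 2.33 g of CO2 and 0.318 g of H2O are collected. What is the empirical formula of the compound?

mol C = 2.33 / 44.01 = 0.05294; mass C = 0.05294 × 12.01 = 0.6358 g
mol H = 2 × (0.318 / 18.02) = 0.03529; mass H = 0.03529 × 1.008 = 0.03558 g
mass O = 1.52 − (0.6714) = 0.8486 g → mol O = 0.05304
Divide by the smallest (0.03529 mol H): C 1.500, H 1.000, O 1.503
×2: C 3.00, H 2.00, O 3.01 → C3H2O3

C3H2O3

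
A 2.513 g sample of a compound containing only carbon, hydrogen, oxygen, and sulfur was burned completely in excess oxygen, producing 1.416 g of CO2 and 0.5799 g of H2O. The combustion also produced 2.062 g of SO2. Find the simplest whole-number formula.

mol C = 1.416 / 44.01 = 0.03217; mass C = 0.03217 × 12.01 = 0.3864 g
mol H = 2 × (0.5799 / 18.02) = 0.06436; mass H = 0.06436 × 1.008 = 0.06488 g
mol S = 2.062 / 64.07 = 0.03218; mass S = 1.032 g
mass O = 2.513 − (1.483) = 1.030 g → mol O = 0.06435
Ratios (÷ 0.03217): C 1.000, H 2.000, O 2.000, S 1.000
Ratio ≈ 1:2:2:1, so the empirical formula is CH2O2S

CH2O2S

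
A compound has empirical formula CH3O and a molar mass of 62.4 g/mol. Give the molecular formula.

C2H6O2

Empirical-formula mass = 31.03 g/mol
n = 62.4 / 31.03 = 2.01 ≈ 2
Molecular formula = (CH3O)2 = C2H6O2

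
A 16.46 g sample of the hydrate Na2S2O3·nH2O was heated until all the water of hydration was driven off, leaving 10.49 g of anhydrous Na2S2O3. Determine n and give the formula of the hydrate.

Mass of water lost = 16.46 − 10.49 = 5.97 g → 5.97 / 18.02 = 0.3313 mol H2O
Molar mass of Na2S2O3 = 158.12 g/mol → mol Na2S2O3 = 10.49 / 158.12 = 0.06634
n = 0.3313 / 0.06634 = 4.99 ≈ 5 → Na2S2O3·5H2O

Na2S2O3·5H2O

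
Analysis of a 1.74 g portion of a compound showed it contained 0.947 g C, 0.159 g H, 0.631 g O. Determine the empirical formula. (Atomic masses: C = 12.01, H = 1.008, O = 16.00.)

n(C) = 0.947/12.01 = 0.07885, n(H) = 0.159/1.008 = 0.1577, n(O) = 0.631/16.00 = 0.03944
Smallest is O at 0.03944 mol; normalising gives C 1.999, H 4.000, O 1.000
Ratio ≈ 2:4:1, so the empirical formula is C2H4O

C2H4O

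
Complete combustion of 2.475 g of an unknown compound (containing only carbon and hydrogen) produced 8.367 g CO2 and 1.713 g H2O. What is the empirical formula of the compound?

mol C = 8.367 / 44.01 = 0.1901; mass C = 0.1901 × 12.01 = 2.283 g
mol H = 2 × (1.713 / 18.02) = 0.1901; mass H = 0.1901 × 1.008 = 0.1916 g
Divide by the smallest (0.1901 mol C): C 1.000, H 1.000
≈ 1:1 → CH

CH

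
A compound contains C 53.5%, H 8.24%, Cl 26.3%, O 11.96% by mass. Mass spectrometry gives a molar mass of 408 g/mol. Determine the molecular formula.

Assume 100 g: 53.5 g C, 8.24 g H, 26.3 g Cl, 11.96 g O.
Moles — C: 53.5 / 12.01 = 4.455 mol; H: 8.24 / 1.008 = 8.175 mol; Cl: 26.3 / 35.45 = 0.7419 mol; O: 11.96 / 16.00 = 0.7475 mol
Ratios (÷ 0.7419): C 6.004, H 11.019, Cl 1.000, O 1.008
Ratio ≈ 6:11:1:1, so the empirical formula is C6H11ClO
Empirical-formula mass = 134.60 g/mol
n = 408 / 134.60 = 3.03 ≈ 3
Molecular formula = (C6H11ClO)×3 = C18H33Cl3O3

C18H33Cl3O3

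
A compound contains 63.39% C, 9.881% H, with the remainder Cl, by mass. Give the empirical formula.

Assume 100 g: 63.39 g C, 9.881 g H, 26.729 g Cl.
Moles — C: 63.39 / 12.01 = 5.278 mol; H: 9.881 / 1.008 = 9.803 mol; Cl: 26.729 / 35.45 = 0.754 mol
Smallest is Cl at 0.754 mol; normalising gives C 7.000, H 13.001, Cl 1.000
≈ 7:13:1 → C7H13Cl

C7H13Cl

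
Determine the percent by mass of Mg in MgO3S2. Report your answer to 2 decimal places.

17.82%

Molar mass = 1(24.31) + 3(16.00) + 2(32.07) = 136.450 g/mol
Mass of Mg per mole = 1 × 24.31 = 24.310 g
% Mg = 24.310 / 136.450 × 100 = 17.82%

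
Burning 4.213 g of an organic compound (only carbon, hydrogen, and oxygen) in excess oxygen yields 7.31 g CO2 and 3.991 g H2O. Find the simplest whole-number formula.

C3H8O2

mol C = 7.31 / 44.01 = 0.1661; mass C = 0.1661 × 12.01 = 1.995 g
mol H = 2 × (3.991 / 18.02) = 0.4430; mass H = 0.4430 × 1.008 = 0.4465 g
mass O = 4.213 − (2.441) = 1.772 g → mol O = 0.1107
Divide by the smallest (0.1107 mol O): C 1.500, H 4.000, O 1.000
Scaling by 2: C 3.00, H 8.00, O 2.00 → C3H8O2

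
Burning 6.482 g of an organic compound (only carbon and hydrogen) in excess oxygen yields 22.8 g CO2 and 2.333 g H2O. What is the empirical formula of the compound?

C2H

mol C = 22.8 / 44.01 = 0.5181; mass C = 0.5181 × 12.01 = 6.222 g
mol H = 2 × (2.333 / 18.02) = 0.2589; mass H = 0.2589 × 1.008 = 0.2610 g
Smallest is H at 0.2589 mol; normalising gives C 2.001, H 1.000
Ratio ≈ 2:1, so the empirical formula is C2H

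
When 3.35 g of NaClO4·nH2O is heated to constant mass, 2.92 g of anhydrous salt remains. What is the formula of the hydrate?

Mass of water lost = 3.35 − 2.92 = 0.43 g → 0.43 / 18.02 = 0.02386 mol H2O
Molar mass of NaClO4 = 122.44 g/mol → mol NaClO4 = 2.92 / 122.44 = 0.02385
n = 0.02386 / 0.02385 = 1.00 ≈ 1 → NaClO4·H2O

NaClO4·H2O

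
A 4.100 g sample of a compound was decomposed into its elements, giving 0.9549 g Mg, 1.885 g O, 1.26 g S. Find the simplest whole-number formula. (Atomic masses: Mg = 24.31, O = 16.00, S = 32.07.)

MgO3S

n(Mg) = 0.9549/24.31 = 0.03928, n(O) = 1.885/16.00 = 0.1178, n(S) = 1.26/32.07 = 0.03929
Divide by the smallest (0.03928 mol Mg): Mg 1.000, O 2.999, S 1.000
≈ 1:3:1 → MgO3S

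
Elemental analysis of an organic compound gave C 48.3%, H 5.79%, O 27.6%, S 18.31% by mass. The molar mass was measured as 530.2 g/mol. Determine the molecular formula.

C21H30O9S3

Assume 100 g: 48.3 g C, 5.79 g H, 27.6 g O, 18.31 g S.
C: 48.3 g ÷ 12.01 g/mol = 4.022 mol
H: 5.79 g ÷ 1.008 g/mol = 5.744 mol
O: 27.6 g ÷ 16.00 g/mol = 1.725 mol
S: 18.31 g ÷ 32.07 g/mol = 0.5709 mol
Ratios (÷ 0.5709): C 7.044, H 10.061, O 3.021, S 1.000
→ C7H10O3S
Empirical-formula mass = 174.22 g/mol
n = 530.2 / 174.22 = 3.04 ≈ 3
Molecular formula = (C7H10O3S)×3 = C21H30O9S3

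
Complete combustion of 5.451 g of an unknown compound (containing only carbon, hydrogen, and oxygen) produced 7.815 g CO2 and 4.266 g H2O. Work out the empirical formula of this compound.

mol C = 7.815 / 44.01 = 0.1776; mass C = 0.1776 × 12.01 = 2.133 g
mol H = 2 × (4.266 / 18.02) = 0.4735; mass H = 0.4735 × 1.008 = 0.4773 g
mass O = 5.451 − (2.610) = 2.841 g → mol O = 0.1776
Divide by the smallest (0.1776 mol O): C 1.000, H 2.666, O 1.000
Multiply by 3: C 3.00, H 8.00, O 3.00 → C3H8O3

C3H8O3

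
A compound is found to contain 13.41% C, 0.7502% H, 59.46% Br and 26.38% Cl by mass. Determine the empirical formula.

Assume 100 g: 13.41 g C, 0.7502 g H, 59.46 g Br, 26.38 g Cl.
Moles — C: 13.41 / 12.01 = 1.117 mol; H: 0.7502 / 1.008 = 0.7442 mol; Br: 59.46 / 79.90 = 0.7442 mol; Cl: 26.38 / 35.45 = 0.7441 mol
Ratios (÷ 0.7441): C 1.500, H 1.000, Br 1.000, Cl 1.000
×2: C 3.00, H 2.00, Br 2.00, Cl 2.00 → C3H2Br2Cl2

C3H2Br2Cl2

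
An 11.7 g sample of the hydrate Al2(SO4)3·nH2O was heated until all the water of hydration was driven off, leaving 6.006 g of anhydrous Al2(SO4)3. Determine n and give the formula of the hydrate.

Al2(SO4)3·18H2O

Mass of water lost = 11.7 − 6.006 = 5.694 g → 5.694 / 18.02 = 0.316 mol H2O
Molar mass of Al2(SO4)3 = 342.17 g/mol → mol Al2(SO4)3 = 6.006 / 342.17 = 0.01755
n = 0.316 / 0.01755 = 18.00 ≈ 18 → Al2(SO4)3·18H2O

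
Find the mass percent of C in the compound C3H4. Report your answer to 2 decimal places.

89.94%

Molar mass = 3(12.01) + 4(1.008) = 40.062 g/mol
Mass of C per mole = 3 × 12.01 = 36.030 g
% C = 36.030 / 40.062 × 100 = 89.94%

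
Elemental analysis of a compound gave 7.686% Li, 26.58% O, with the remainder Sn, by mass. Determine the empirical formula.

Assume 100 g: 7.686 g Li, 26.58 g O, 65.734 g Sn.
Li: 7.686 g ÷ 6.94 g/mol = 1.107 mol
O: 26.58 g ÷ 16.00 g/mol = 1.661 mol
Sn: 65.734 g ÷ 118.71 g/mol = 0.5537 mol
Smallest is Sn at 0.5537 mol; normalising gives Li 2.000, O 3.000, Sn 1.000
→ Li2O3Sn

Li2O3Sn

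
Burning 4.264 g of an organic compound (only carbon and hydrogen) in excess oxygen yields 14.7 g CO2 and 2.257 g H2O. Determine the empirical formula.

C4H3

mol C = 14.7 / 44.01 = 0.3340; mass C = 0.3340 × 12.01 = 4.012 g
mol H = 2 × (2.257 / 18.02) = 0.2505; mass H = 0.2505 × 1.008 = 0.2525 g
Smallest is H at 0.2505 mol; normalising gives C 1.333, H 1.000
Multiply by 3: C 4.00, H 3.00 → C4H3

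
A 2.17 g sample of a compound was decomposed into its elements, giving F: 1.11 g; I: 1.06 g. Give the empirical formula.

F7I

F: 1.11 g ÷ 19.00 g/mol = 0.05842 mol
I: 1.06 g ÷ 126.90 g/mol = 0.008353 mol
Divide by the smallest (0.008353 mol I): F 6.994, I 1.000
→ F7I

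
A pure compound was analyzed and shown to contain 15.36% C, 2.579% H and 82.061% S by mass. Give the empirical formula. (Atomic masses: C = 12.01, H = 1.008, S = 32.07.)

CH2S2

Assume 100 g: 15.36 g C, 2.579 g H, 82.061 g S.
n(C) = 15.36/12.01 = 1.279, n(H) = 2.579/1.008 = 2.559, n(S) = 82.061/32.07 = 2.559
Smallest is C at 1.279 mol; normalising gives C 1.000, H 2.001, S 2.001
Ratio ≈ 1:2:2, so the empirical formula is CH2S2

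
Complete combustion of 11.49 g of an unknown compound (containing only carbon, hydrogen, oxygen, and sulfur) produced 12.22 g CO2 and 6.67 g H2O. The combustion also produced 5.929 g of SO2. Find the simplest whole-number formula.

C3H8O3S

mol C = 12.22 / 44.01 = 0.2777; mass C = 0.2777 × 12.01 = 3.335 g
mol H = 2 × (6.67 / 18.02) = 0.7403; mass H = 0.7403 × 1.008 = 0.7462 g
mol S = 5.929 / 64.07 = 0.09254; mass S = 2.968 g
mass O = 11.49 − (7.049) = 4.441 g → mol O = 0.2776
Ratios (÷ 0.09254): C 3.000, H 8.000, O 3.000, S 1.000
→ C3H8O3S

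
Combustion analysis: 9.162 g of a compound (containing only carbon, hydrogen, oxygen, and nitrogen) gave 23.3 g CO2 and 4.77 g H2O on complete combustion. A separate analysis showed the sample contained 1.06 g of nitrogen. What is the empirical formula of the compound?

C7H7NO

mol C = 23.3 / 44.01 = 0.5294; mass C = 0.5294 × 12.01 = 6.358 g
mol H = 2 × (4.77 / 18.02) = 0.5294; mass H = 0.5294 × 1.008 = 0.5336 g
mol N = 1.06 / 14.01 = 0.07566
mass O = 9.162 − (7.952) = 1.210 g → mol O = 0.07562
Smallest is O at 0.07562 mol; normalising gives C 7.001, H 7.001, N 1.001, O 1.000
≈ 7:7:1:1 → C7H7NO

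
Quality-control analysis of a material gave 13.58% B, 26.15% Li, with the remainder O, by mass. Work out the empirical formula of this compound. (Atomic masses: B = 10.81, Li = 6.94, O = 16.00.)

Assume 100 g: 13.58 g B, 26.15 g Li, 60.27 g O.
B: 13.58 g ÷ 10.81 g/mol = 1.256 mol
Li: 26.15 g ÷ 6.94 g/mol = 3.768 mol
O: 60.27 g ÷ 16.00 g/mol = 3.767 mol
Smallest is B at 1.256 mol; normalising gives B 1.000, Li 2.999, O 2.999
Ratio ≈ 1:3:3, so the empirical formula is BLi3O3

BLi3O3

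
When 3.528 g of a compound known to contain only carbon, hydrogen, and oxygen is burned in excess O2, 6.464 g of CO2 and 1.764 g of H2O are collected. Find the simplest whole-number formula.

mol C = 6.464 / 44.01 = 0.1469; mass C = 0.1469 × 12.01 = 1.764 g
mol H = 2 × (1.764 / 18.02) = 0.1958; mass H = 0.1958 × 1.008 = 0.1973 g
mass O = 3.528 − (1.961) = 1.567 g → mol O = 0.09792
Ratios (÷ 0.09792): C 1.500, H 1.999, O 1.000
Multiply by 2: C 3.00, H 4.00, O 2.00 → C3H4O2

C3H4O2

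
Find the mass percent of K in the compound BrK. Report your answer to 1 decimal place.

Molar mass = 1(79.90) + 1(39.10) = 119.000 g/mol
Mass of K per mole = 1 × 39.10 = 39.100 g
% K = 39.100 / 119.000 × 100 = 32.9%

32.9%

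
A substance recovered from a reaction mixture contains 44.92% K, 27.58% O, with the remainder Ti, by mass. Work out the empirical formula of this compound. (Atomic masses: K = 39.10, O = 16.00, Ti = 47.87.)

K2O3Ti

Assume 100 g: 44.92 g K, 27.58 g O, 27.5 g Ti.
n(K) = 44.92/39.10 = 1.149, n(O) = 27.58/16.00 = 1.724, n(Ti) = 27.5/47.87 = 0.5745
Ratios (÷ 0.5745): K 2.000, O 3.001, Ti 1.000
→ K2O3Ti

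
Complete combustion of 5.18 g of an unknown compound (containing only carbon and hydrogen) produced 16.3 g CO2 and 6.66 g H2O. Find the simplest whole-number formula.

CH2

mol C = 16.3 / 44.01 = 0.3704; mass C = 0.3704 × 12.01 = 4.448 g
mol H = 2 × (6.66 / 18.02) = 0.7392; mass H = 0.7392 × 1.008 = 0.7451 g
Ratios (÷ 0.3704): C 1.000, H 1.996
→ CH2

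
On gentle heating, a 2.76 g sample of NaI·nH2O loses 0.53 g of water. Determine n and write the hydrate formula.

Mass of anhydrous NaI = 2.76 − 0.53 = 2.23 g
mol H2O = 0.53 / 18.02 = 0.02941
Molar mass of NaI = 149.89 g/mol → mol NaI = 2.23 / 149.89 = 0.01488
n = 0.02941 / 0.01488 = 1.98 ≈ 2 → NaI·2H2O

NaI·2H2O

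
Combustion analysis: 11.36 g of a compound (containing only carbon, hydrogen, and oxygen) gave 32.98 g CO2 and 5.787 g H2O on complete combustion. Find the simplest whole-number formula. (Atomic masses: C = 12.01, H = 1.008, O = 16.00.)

mol C = 32.98 / 44.01 = 0.7494; mass C = 0.7494 × 12.01 = 9.000 g
mol H = 2 × (5.787 / 18.02) = 0.6423; mass H = 0.6423 × 1.008 = 0.6474 g
mass O = 11.36 − (9.647) = 1.713 g → mol O = 0.1070
Divide by the smallest (0.107 mol O): C 7.001, H 6.001, O 1.000
≈ 7:6:1 → C7H6O

C7H6O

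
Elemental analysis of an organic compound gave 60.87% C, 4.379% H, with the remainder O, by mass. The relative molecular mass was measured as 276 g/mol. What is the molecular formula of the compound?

C14H12O6

Assume 100 g: 60.87 g C, 4.379 g H, 34.751 g O.
n(C) = 60.87/12.01 = 5.068, n(H) = 4.379/1.008 = 4.344, n(O) = 34.751/16.00 = 2.172
Divide by the smallest (2.172 mol O): C 2.334, H 2.000, O 1.000
Scaling by 3: C 7.00, H 6.00, O 3.00 → C7H6O3
Empirical-formula mass = 138.12 g/mol
n = 276 / 138.12 = 2.00 ≈ 2
Molecular formula = (C7H6O3)×2 = C14H12O6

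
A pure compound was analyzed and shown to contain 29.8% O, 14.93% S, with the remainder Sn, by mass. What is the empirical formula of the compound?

O4SSn

Assume 100 g: 29.8 g O, 14.93 g S, 55.27 g Sn.
O: 29.8 g ÷ 16.00 g/mol = 1.863 mol
S: 14.93 g ÷ 32.07 g/mol = 0.4655 mol
Sn: 55.27 g ÷ 118.71 g/mol = 0.4656 mol
Divide by the smallest (0.4655 mol S): O 4.001, S 1.000, Sn 1.000
Ratio ≈ 4:1:1, so the empirical formula is O4SSn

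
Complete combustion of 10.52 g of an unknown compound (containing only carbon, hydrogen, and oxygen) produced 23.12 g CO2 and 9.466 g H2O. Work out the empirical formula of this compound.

mol C = 23.12 / 44.01 = 0.5253; mass C = 0.5253 × 12.01 = 6.309 g
mol H = 2 × (9.466 / 18.02) = 1.051; mass H = 1.051 × 1.008 = 1.059 g
mass O = 10.52 − (7.368) = 3.152 g → mol O = 0.1970
Smallest is O at 0.197 mol; normalising gives C 2.667, H 5.334, O 1.000
Multiply by 3: C 8.00, H 16.00, O 3.00 → C8H16O3

C8H16O3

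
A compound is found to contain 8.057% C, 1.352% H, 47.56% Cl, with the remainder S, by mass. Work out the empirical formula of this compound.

CH2Cl2S2

Assume 100 g: 8.057 g C, 1.352 g H, 47.56 g Cl, 43.031 g S.
C: 8.057 g ÷ 12.01 g/mol = 0.6709 mol
H: 1.352 g ÷ 1.008 g/mol = 1.341 mol
Cl: 47.56 g ÷ 35.45 g/mol = 1.342 mol
S: 43.031 g ÷ 32.07 g/mol = 1.342 mol
Divide by the smallest (0.6709 mol C): C 1.000, H 1.999, Cl 2.000, S 2.000
→ CH2Cl2S2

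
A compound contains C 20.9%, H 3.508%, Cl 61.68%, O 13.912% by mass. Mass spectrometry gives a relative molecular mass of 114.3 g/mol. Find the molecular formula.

Assume 100 g: 20.9 g C, 3.508 g H, 61.68 g Cl, 13.912 g O.
Moles — C: 20.9 / 12.01 = 1.74 mol; H: 3.508 / 1.008 = 3.48 mol; Cl: 61.68 / 35.45 = 1.74 mol; O: 13.912 / 16.00 = 0.8695 mol
Smallest is O at 0.8695 mol; normalising gives C 2.001, H 4.002, Cl 2.001, O 1.000
Ratio ≈ 2:4:2:1, so the empirical formula is C2H4Cl2O
Empirical-formula mass = 114.95 g/mol
n = 114.3 / 114.95 = 0.99 ≈ 1
Molecular formula = empirical formula = C2H4Cl2O

C2H4Cl2O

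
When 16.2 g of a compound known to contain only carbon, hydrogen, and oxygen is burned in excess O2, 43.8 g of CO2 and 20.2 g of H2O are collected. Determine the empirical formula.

C8H18O

mol C = 43.8 / 44.01 = 0.9952; mass C = 0.9952 × 12.01 = 11.95 g
mol H = 2 × (20.2 / 18.02) = 2.242; mass H = 2.242 × 1.008 = 2.260 g
mass O = 16.2 − (14.21) = 1.987 g → mol O = 0.1242
Smallest is O at 0.1242 mol; normalising gives C 8.012, H 18.049, O 1.000
≈ 8:18:1 → C8H18O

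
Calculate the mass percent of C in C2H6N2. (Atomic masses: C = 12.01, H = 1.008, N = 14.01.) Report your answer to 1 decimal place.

41.4%

Molar mass = 2(12.01) + 6(1.008) + 2(14.01) = 58.088 g/mol
Mass of C per mole = 2 × 12.01 = 24.020 g
% C = 24.020 / 58.088 × 100 = 41.4%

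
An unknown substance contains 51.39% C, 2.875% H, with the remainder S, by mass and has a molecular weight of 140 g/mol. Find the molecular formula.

C6H4S2

Assume 100 g: 51.39 g C, 2.875 g H, 45.735 g S.
C: 51.39 g ÷ 12.01 g/mol = 4.279 mol
H: 2.875 g ÷ 1.008 g/mol = 2.852 mol
S: 45.735 g ÷ 32.07 g/mol = 1.426 mol
Ratios (÷ 1.426): C 3.000, H 2.000, S 1.000
≈ 3:2:1 → C3H2S
Empirical-formula mass = 70.12 g/mol
n = 140 / 70.12 = 2.00 ≈ 2
Molecular formula = (C3H2S)×2 = C6H4S2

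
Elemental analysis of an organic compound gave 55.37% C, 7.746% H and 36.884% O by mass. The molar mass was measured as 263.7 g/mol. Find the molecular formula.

Assume 100 g: 55.37 g C, 7.746 g H, 36.884 g O.
n(C) = 55.37/12.01 = 4.61, n(H) = 7.746/1.008 = 7.685, n(O) = 36.884/16.00 = 2.305
Divide by the smallest (2.305 mol O): C 2.000, H 3.333, O 1.000
Multiply by 3: C 6.00, H 10.00, O 3.00 → C6H10O3
Empirical-formula mass = 130.14 g/mol
n = 263.7 / 130.14 = 2.03 ≈ 2
Molecular formula = (C6H10O3)×2 = C12H20O6

C12H20O6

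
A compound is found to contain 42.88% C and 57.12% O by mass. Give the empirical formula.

CO

Assume 100 g: 42.88 g C, 57.12 g O.
C: 42.88 g ÷ 12.01 g/mol = 3.57 mol
O: 57.12 g ÷ 16.00 g/mol = 3.57 mol
Ratios (÷ 3.57): C 1.000, O 1.000
≈ 1:1 → CO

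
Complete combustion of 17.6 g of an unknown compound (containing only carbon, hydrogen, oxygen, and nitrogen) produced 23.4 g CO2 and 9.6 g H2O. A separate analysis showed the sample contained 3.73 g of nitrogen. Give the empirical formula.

C4H8N2O3

mol C = 23.4 / 44.01 = 0.5317; mass C = 0.5317 × 12.01 = 6.386 g
mol H = 2 × (9.6 / 18.02) = 1.065; mass H = 1.065 × 1.008 = 1.074 g
mol N = 3.73 / 14.01 = 0.2662
mass O = 17.6 − (11.19) = 6.410 g → mol O = 0.4006
Smallest is N at 0.2662 mol; normalising gives C 1.997, H 4.002, N 1.000, O 1.505
Scaling by 2: C 3.99, H 8.00, N 2.00, O 3.01 → C4H8N2O3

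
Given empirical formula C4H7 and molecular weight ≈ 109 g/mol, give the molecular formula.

Empirical-formula mass = 55.10 g/mol
n = 109 / 55.10 = 1.98 ≈ 2
Molecular formula = (C4H7)2 = C8H14

C8H14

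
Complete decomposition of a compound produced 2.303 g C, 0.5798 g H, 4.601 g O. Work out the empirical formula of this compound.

Moles — C: 2.303 / 12.01 = 0.1918 mol; H: 0.5798 / 1.008 = 0.5752 mol; O: 4.601 / 16.00 = 0.2876 mol
Smallest is C at 0.1918 mol; normalising gives C 1.000, H 3.000, O 1.500
Multiply by 2: C 2.00, H 6.00, O 3.00 → C2H6O3

C2H6O3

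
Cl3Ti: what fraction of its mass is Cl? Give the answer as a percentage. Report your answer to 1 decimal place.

69.0%

Molar mass = 3(35.45) + 1(47.87) = 154.220 g/mol
Mass of Cl per mole = 3 × 35.45 = 106.350 g
% Cl = 106.350 / 154.220 × 100 = 69.0%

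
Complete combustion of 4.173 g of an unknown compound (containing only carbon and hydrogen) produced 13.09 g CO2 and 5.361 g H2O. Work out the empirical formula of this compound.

mol C = 13.09 / 44.01 = 0.2974; mass C = 0.2974 × 12.01 = 3.572 g
mol H = 2 × (5.361 / 18.02) = 0.5950; mass H = 0.5950 × 1.008 = 0.5998 g
Divide by the smallest (0.2974 mol C): C 1.000, H 2.000
Ratio ≈ 1:2, so the empirical formula is CH2

CH2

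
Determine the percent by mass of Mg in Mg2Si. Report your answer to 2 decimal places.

63.38%

Molar mass = 2(24.31) + 1(28.09) = 76.710 g/mol
Mass of Mg per mole = 2 × 24.31 = 48.620 g
% Mg = 48.620 / 76.710 × 100 = 63.38%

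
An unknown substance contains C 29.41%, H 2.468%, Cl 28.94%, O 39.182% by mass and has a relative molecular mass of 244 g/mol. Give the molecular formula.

Assume 100 g: 29.41 g C, 2.468 g H, 28.94 g Cl, 39.182 g O.
Moles — C: 29.41 / 12.01 = 2.449 mol; H: 2.468 / 1.008 = 2.448 mol; Cl: 28.94 / 35.45 = 0.8164 mol; O: 39.182 / 16.00 = 2.449 mol
Divide by the smallest (0.8164 mol Cl): C 3.000, H 2.999, Cl 1.000, O 3.000
→ C3H3ClO3
Empirical-formula mass = 122.50 g/mol
n = 244 / 122.50 = 1.99 ≈ 2
Molecular formula = (C3H3ClO3)×2 = C6H6Cl2O6

C6H6Cl2O6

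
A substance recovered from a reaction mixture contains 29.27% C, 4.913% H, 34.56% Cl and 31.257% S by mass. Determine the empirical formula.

Assume 100 g: 29.27 g C, 4.913 g H, 34.56 g Cl, 31.257 g S.
n(C) = 29.27/12.01 = 2.437, n(H) = 4.913/1.008 = 4.874, n(Cl) = 34.56/35.45 = 0.9749, n(S) = 31.257/32.07 = 0.9746
Ratios (÷ 0.9746): C 2.501, H 5.001, Cl 1.000, S 1.000
×2: C 5.00, H 10.00, Cl 2.00, S 2.00 → C5H10Cl2S2

C5H10Cl2S2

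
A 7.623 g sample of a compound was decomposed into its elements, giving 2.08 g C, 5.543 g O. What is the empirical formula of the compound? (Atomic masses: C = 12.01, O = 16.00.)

n(C) = 2.08/12.01 = 0.1732, n(O) = 5.543/16.00 = 0.3464
Ratios (÷ 0.1732): C 1.000, O 2.000
Ratio ≈ 1:2, so the empirical formula is CO2

CO2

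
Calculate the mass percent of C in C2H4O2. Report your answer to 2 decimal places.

Molar mass = 2(12.01) + 4(1.008) + 2(16.00) = 60.052 g/mol
Mass of C per mole = 2 × 12.01 = 24.020 g
% C = 24.020 / 60.052 × 100 = 40.00%

40.00%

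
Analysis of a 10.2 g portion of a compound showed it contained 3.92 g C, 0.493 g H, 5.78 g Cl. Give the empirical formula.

C2H3Cl

C: 3.92 g ÷ 12.01 g/mol = 0.3264 mol
H: 0.493 g ÷ 1.008 g/mol = 0.4891 mol
Cl: 5.78 g ÷ 35.45 g/mol = 0.163 mol
Divide by the smallest (0.163 mol Cl): C 2.002, H 3.000, Cl 1.000
Ratio ≈ 2:3:1, so the empirical formula is C2H3Cl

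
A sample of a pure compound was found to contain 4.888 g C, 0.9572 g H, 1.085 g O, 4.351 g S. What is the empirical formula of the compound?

C6H14OS2

n(C) = 4.888/12.01 = 0.407, n(H) = 0.9572/1.008 = 0.9496, n(O) = 1.085/16.00 = 0.06781, n(S) = 4.351/32.07 = 0.1357
Ratios (÷ 0.06781): C 6.002, H 14.003, O 1.000, S 2.001
→ C6H14OS2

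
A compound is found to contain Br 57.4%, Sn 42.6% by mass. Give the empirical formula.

Br2Sn

Assume 100 g: 57.4 g Br, 42.6 g Sn.
n(Br) = 57.4/79.90 = 0.7184, n(Sn) = 42.6/118.71 = 0.3589
Ratios (÷ 0.3589): Br 2.002, Sn 1.000
→ Br2Sn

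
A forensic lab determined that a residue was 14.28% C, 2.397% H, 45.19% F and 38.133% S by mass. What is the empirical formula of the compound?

CH2F2S

Assume 100 g: 14.28 g C, 2.397 g H, 45.19 g F, 38.133 g S.
Moles — C: 14.28 / 12.01 = 1.189 mol; H: 2.397 / 1.008 = 2.378 mol; F: 45.19 / 19.00 = 2.378 mol; S: 38.133 / 32.07 = 1.189 mol
Divide by the smallest (1.189 mol C): C 1.000, H 2.000, F 2.000, S 1.000
Ratio ≈ 1:2:2:1, so the empirical formula is CH2F2S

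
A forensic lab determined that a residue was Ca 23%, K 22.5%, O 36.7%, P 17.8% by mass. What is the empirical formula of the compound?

CaKO4P

Assume 100 g: 23 g Ca, 22.5 g K, 36.7 g O, 17.8 g P.
Moles — Ca: 23 / 40.08 = 0.5739 mol; K: 22.5 / 39.10 = 0.5754 mol; O: 36.7 / 16.00 = 2.294 mol; P: 17.8 / 30.97 = 0.5747 mol
Ratios (÷ 0.5739): Ca 1.000, K 1.003, O 3.997, P 1.002
Ratio ≈ 1:1:4:1, so the empirical formula is CaKO4P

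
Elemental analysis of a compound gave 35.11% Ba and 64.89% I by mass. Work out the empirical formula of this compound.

BaI2

Assume 100 g: 35.11 g Ba, 64.89 g I.
Ba: 35.11 g ÷ 137.33 g/mol = 0.2557 mol
I: 64.89 g ÷ 126.90 g/mol = 0.5113 mol
Ratios (÷ 0.2557): Ba 1.000, I 2.000
Ratio ≈ 1:2, so the empirical formula is BaI2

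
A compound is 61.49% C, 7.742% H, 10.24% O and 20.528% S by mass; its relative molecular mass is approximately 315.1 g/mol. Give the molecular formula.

C16H24O2S2

Assume 100 g: 61.49 g C, 7.742 g H, 10.24 g O, 20.528 g S.
n(C) = 61.49/12.01 = 5.12, n(H) = 7.742/1.008 = 7.681, n(O) = 10.24/16.00 = 0.64, n(S) = 20.528/32.07 = 0.6401
Divide by the smallest (0.64 mol O): C 8.000, H 12.001, O 1.000, S 1.000
→ C8H12OS
Empirical-formula mass = 156.25 g/mol
n = 315.1 / 156.25 = 2.02 ≈ 2
Molecular formula = (C8H12OS)×2 = C16H24O2S2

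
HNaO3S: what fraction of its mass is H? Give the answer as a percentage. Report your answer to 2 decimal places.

0.97%

Molar mass = 1(1.008) + 1(22.99) + 3(16.00) + 1(32.07) = 104.068 g/mol
Mass of H per mole = 1 × 1.008 = 1.008 g
% H = 1.008 / 104.068 × 100 = 0.97%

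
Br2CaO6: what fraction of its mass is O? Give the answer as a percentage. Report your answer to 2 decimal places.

32.45%

Molar mass = 2(79.90) + 1(40.08) + 6(16.00) = 295.880 g/mol
Mass of O per mole = 6 × 16.00 = 96.000 g
% O = 96.000 / 295.880 × 100 = 32.45%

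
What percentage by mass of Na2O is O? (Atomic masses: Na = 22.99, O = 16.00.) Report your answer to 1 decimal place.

25.8%

Molar mass = 2(22.99) + 1(16.00) = 61.980 g/mol
Mass of O per mole = 1 × 16.00 = 16.000 g
% O = 16.000 / 61.980 × 100 = 25.8%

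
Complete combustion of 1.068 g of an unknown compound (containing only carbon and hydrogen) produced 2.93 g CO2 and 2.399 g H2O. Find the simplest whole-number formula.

mol C = 2.93 / 44.01 = 0.06658; mass C = 0.06658 × 12.01 = 0.7996 g
mol H = 2 × (2.399 / 18.02) = 0.2663; mass H = 0.2663 × 1.008 = 0.2684 g
Smallest is C at 0.06658 mol; normalising gives C 1.000, H 3.999
→ CH4

CH4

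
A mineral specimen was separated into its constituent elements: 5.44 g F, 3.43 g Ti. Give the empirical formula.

F4Ti

F: 5.44 g ÷ 19.00 g/mol = 0.2863 mol
Ti: 3.43 g ÷ 47.87 g/mol = 0.07165 mol
Divide by the smallest (0.07165 mol Ti): F 3.996, Ti 1.000
→ F4Ti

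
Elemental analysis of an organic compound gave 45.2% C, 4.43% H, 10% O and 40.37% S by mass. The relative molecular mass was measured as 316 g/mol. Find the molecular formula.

C12H14O2S4

Assume 100 g: 45.2 g C, 4.43 g H, 10 g O, 40.37 g S.
n(C) = 45.2/12.01 = 3.764, n(H) = 4.43/1.008 = 4.395, n(O) = 10/16.00 = 0.625, n(S) = 40.37/32.07 = 1.259
Divide by the smallest (0.625 mol O): C 6.022, H 7.032, O 1.000, S 2.014
→ C6H7OS2
Empirical-formula mass = 159.26 g/mol
n = 316 / 159.26 = 1.98 ≈ 2
Molecular formula = (C6H7OS2)×2 = C12H14O2S4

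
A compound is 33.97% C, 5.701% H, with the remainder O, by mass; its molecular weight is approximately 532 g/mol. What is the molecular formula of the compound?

C15H30O20

Assume 100 g: 33.97 g C, 5.701 g H, 60.329 g O.
n(C) = 33.97/12.01 = 2.828, n(H) = 5.701/1.008 = 5.656, n(O) = 60.329/16.00 = 3.771
Smallest is C at 2.828 mol; normalising gives C 1.000, H 2.000, O 1.333
×3: C 3.00, H 6.00, O 4.00 → C3H6O4
Empirical-formula mass = 106.08 g/mol
n = 532 / 106.08 = 5.02 ≈ 5
Molecular formula = (C3H6O4)×5 = C15H30O20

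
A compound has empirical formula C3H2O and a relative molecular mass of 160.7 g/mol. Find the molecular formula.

Empirical-formula mass = 54.05 g/mol
n = 160.7 / 54.05 = 2.97 ≈ 3
Molecular formula = (C3H2O)3 = C9H6O3

C9H6O3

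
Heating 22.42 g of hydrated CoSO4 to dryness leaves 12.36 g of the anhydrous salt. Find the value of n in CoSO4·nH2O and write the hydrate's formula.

CoSO4·7H2O

Mass of water lost = 22.42 − 12.36 = 10.06 g → 10.06 / 18.02 = 0.5583 mol H2O
Molar mass of CoSO4 = 155.00 g/mol → mol CoSO4 = 12.36 / 155.00 = 0.07974
n = 0.5583 / 0.07974 = 7.00 ≈ 7 → CoSO4·7H2O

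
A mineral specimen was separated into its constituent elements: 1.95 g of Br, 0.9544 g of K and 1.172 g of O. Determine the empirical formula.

Br: 1.95 g ÷ 79.90 g/mol = 0.02441 mol
K: 0.9544 g ÷ 39.10 g/mol = 0.02441 mol
O: 1.172 g ÷ 16.00 g/mol = 0.07325 mol
Smallest is Br at 0.02441 mol; normalising gives Br 1.000, K 1.000, O 3.001
Ratio ≈ 1:1:3, so the empirical formula is BrKO3

BrKO3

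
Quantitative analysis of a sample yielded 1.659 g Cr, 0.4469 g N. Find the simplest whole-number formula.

CrN

Cr: 1.659 g ÷ 52.00 g/mol = 0.0319 mol
N: 0.4469 g ÷ 14.01 g/mol = 0.0319 mol
Smallest is N at 0.0319 mol; normalising gives Cr 1.000, N 1.000
Ratio ≈ 1:1, so the empirical formula is CrN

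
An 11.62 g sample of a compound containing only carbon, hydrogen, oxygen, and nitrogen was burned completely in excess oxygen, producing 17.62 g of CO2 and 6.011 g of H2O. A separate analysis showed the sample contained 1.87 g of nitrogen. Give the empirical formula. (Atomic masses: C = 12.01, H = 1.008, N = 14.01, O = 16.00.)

C3H5NO2

mol C = 17.62 / 44.01 = 0.4004; mass C = 0.4004 × 12.01 = 4.808 g
mol H = 2 × (6.011 / 18.02) = 0.6671; mass H = 0.6671 × 1.008 = 0.6725 g
mol N = 1.87 / 14.01 = 0.1335
mass O = 11.62 − (7.351) = 4.269 g → mol O = 0.2668
Divide by the smallest (0.1335 mol N): C 3.000, H 4.998, N 1.000, O 1.999
Ratio ≈ 3:5:1:2, so the empirical formula is C3H5NO2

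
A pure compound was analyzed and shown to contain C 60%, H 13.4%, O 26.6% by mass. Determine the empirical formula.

Assume 100 g: 60 g C, 13.4 g H, 26.6 g O.
n(C) = 60/12.01 = 4.996, n(H) = 13.4/1.008 = 13.29, n(O) = 26.6/16.00 = 1.663
Divide by the smallest (1.663 mol O): C 3.005, H 7.996, O 1.000
Ratio ≈ 3:8:1, so the empirical formula is C3H8O

C3H8O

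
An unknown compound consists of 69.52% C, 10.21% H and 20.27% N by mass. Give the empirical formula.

Assume 100 g: 69.52 g C, 10.21 g H, 20.27 g N.
C: 69.52 g ÷ 12.01 g/mol = 5.789 mol
H: 10.21 g ÷ 1.008 g/mol = 10.13 mol
N: 20.27 g ÷ 14.01 g/mol = 1.447 mol
Ratios (÷ 1.447): C 4.001, H 7.001, N 1.000
→ C4H7N

C4H7N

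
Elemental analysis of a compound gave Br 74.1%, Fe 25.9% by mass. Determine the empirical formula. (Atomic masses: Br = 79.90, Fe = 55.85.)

Br2Fe

Assume 100 g: 74.1 g Br, 25.9 g Fe.
Moles — Br: 74.1 / 79.90 = 0.9274 mol; Fe: 25.9 / 55.85 = 0.4637 mol
Divide by the smallest (0.4637 mol Fe): Br 2.000, Fe 1.000
→ Br2Fe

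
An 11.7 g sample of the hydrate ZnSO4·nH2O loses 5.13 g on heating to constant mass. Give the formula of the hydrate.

Mass of anhydrous ZnSO4 = 11.7 − 5.13 = 6.57 g
mol H2O = 5.13 / 18.02 = 0.2847
Molar mass of ZnSO4 = 161.45 g/mol → mol ZnSO4 = 6.57 / 161.45 = 0.04069
n = 0.2847 / 0.04069 = 7.00 ≈ 7 → ZnSO4·7H2O

ZnSO4·7H2O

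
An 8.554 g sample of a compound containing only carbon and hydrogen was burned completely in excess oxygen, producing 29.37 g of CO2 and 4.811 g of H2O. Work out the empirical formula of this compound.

C5H4

mol C = 29.37 / 44.01 = 0.6673; mass C = 0.6673 × 12.01 = 8.015 g
mol H = 2 × (4.811 / 18.02) = 0.5340; mass H = 0.5340 × 1.008 = 0.5382 g
Smallest is H at 0.534 mol; normalising gives C 1.250, H 1.000
Multiply by 4: C 5.00, H 4.00 → C5H4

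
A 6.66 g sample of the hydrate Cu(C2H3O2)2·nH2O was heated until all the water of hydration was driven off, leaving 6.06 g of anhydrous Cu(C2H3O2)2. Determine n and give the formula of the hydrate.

Cu(C2H3O2)2·H2O

Mass of water lost = 6.66 − 6.06 = 0.6 g → 0.6 / 18.02 = 0.0333 mol H2O
Molar mass of Cu(C2H3O2)2 = 181.64 g/mol → mol Cu(C2H3O2)2 = 6.06 / 181.64 = 0.03336
n = 0.0333 / 0.03336 = 1.00 ≈ 1 → Cu(C2H3O2)2·H2O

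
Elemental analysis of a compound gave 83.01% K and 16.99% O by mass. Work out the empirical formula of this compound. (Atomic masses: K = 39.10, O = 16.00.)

Assume 100 g: 83.01 g K, 16.99 g O.
K: 83.01 g ÷ 39.10 g/mol = 2.123 mol
O: 16.99 g ÷ 16.00 g/mol = 1.062 mol
Ratios (÷ 1.062): K 1.999, O 1.000
→ K2O

K2O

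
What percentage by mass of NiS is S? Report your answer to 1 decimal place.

35.3%

Molar mass = 1(58.69) + 1(32.07) = 90.760 g/mol
Mass of S per mole = 1 × 32.07 = 32.070 g
% S = 32.070 / 90.760 × 100 = 35.3%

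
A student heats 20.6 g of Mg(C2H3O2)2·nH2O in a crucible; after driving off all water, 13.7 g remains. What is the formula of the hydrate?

Mass of water lost = 20.6 − 13.7 = 6.9 g → 6.9 / 18.02 = 0.3829 mol H2O
Molar mass of Mg(C2H3O2)2 = 142.40 g/mol → mol Mg(C2H3O2)2 = 13.7 / 142.40 = 0.09621
n = 0.3829 / 0.09621 = 3.98 ≈ 4 → Mg(C2H3O2)2·4H2O

Mg(C2H3O2)2·4H2O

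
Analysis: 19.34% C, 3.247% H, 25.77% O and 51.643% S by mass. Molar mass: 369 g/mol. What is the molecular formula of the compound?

Assume 100 g: 19.34 g C, 3.247 g H, 25.77 g O, 51.643 g S.
n(C) = 19.34/12.01 = 1.61, n(H) = 3.247/1.008 = 3.221, n(O) = 25.77/16.00 = 1.611, n(S) = 51.643/32.07 = 1.61
Smallest is S at 1.61 mol; normalising gives C 1.000, H 2.000, O 1.000, S 1.000
Ratio ≈ 1:2:1:1, so the empirical formula is CH2OS
Empirical-formula mass = 62.10 g/mol
n = 369 / 62.10 = 5.94 ≈ 6
Molecular formula = (CH2OS)×6 = C6H12O6S6

C6H12O6S6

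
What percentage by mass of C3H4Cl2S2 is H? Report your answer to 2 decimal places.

Molar mass = 3(12.01) + 4(1.008) + 2(35.45) + 2(32.07) = 175.102 g/mol
Mass of H per mole = 4 × 1.008 = 4.032 g
% H = 4.032 / 175.102 × 100 = 2.30%

2.30%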